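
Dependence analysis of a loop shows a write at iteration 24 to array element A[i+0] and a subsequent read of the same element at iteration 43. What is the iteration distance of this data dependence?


Distance = read iteration - write iteration
= 43 - 24 = 19

19


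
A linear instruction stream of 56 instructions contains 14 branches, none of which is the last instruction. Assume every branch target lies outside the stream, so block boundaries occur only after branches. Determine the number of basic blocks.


With no in-sequence branch targets, the leaders are the first instruction plus the instruction after each branch.
Number of basic blocks = branches + 1
= 14 + 1 = 15

15


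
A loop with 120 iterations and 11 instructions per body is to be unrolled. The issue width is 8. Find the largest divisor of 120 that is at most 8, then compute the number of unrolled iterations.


Largest divisor of 120 <= 8 is 8
New iterations = 120 / 8 = 15

15


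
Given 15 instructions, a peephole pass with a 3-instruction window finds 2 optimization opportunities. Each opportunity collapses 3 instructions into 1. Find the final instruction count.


Each match removes 2 instructions.
Total removed = 2 * 2 = 4
Remaining = 15 - 4 = 11

11


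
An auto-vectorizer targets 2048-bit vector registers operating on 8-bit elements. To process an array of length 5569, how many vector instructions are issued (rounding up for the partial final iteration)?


Width = 2048 / 8 = 256 elements per vector op
Iterations = ceil(5569 / 256) = 22

22


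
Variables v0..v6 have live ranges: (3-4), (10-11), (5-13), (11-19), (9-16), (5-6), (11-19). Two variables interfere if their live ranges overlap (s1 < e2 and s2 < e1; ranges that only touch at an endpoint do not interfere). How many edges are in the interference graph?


Check all pairs for overlapping intervals.
Two intervals (s1,e1) and (s2,e2) overlap if s1 < e2 and s2 < e1.
v0 (3-4) vs v1..v6: overlaps none -> 0
v1 (10-11) vs v2..v6: overlaps v2, v4 -> 2
v2 (5-13) vs v3..v6: overlaps v3, v4, v5, v6 -> 4
v3 (11-19) vs v4..v6: overlaps v4, v6 -> 2
v4 (9-16) vs v5..v6: overlaps v6 -> 1
v5 (5-6) vs v6: overlaps none -> 0
Total overlapping pairs = 0 + 2 + 4 + 2 + 1 + 0 = 9

9


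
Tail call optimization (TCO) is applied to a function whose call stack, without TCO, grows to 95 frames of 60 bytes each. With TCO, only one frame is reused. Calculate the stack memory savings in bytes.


Without TCO: 95 * 60 = 5700 bytes
With TCO: reuse 1 frame = 60 bytes
Savings = 5700 - 60 = 5640

5640


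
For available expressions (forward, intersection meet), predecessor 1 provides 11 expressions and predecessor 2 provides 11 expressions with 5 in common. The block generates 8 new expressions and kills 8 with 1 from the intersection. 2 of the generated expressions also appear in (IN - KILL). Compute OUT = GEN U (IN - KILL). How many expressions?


IN = intersection of predecessors = 5
IN - KILL = 5 - 1 = 4
|OUT| = |GEN| + |IN - KILL| - |GEN ∩ (IN - KILL)| = 8 + 4 - 2 = 10

10


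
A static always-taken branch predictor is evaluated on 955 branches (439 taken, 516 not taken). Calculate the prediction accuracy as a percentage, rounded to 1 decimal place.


Predictor: always-taken
Correct predictions = 439
Accuracy = 439 / 955 * 100 = 46.0%

46.0


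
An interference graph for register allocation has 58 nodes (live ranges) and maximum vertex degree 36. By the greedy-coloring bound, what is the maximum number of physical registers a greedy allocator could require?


Greedy coloring never needs more than (max_degree + 1) colors: when coloring a vertex, at most max_degree neighbors are already colored.
Upper bound = 36 + 1 = 37

37


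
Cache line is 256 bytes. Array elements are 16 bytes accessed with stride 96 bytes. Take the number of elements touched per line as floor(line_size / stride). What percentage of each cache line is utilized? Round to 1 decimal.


Elements per cache line = floor(256 / 96) = 2
Bytes used = 2 * 16 = 32
Utilization = 32 / 256 * 100 = 12.5%

12.5


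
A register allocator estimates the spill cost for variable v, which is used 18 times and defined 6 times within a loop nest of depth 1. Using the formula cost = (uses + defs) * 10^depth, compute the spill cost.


uses + defs = 18 + 6 = 24
10^1 = 10
Spill cost = 24 * 10 = 240

240


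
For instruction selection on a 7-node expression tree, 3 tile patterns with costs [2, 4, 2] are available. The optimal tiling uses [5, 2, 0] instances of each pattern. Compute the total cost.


Total cost = sum(count_i * cost_i)
= 5*2 + 2*4 + 0*2
= 18

18


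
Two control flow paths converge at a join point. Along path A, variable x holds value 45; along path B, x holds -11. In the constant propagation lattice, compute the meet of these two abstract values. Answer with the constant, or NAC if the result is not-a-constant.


Meet operation: if both paths give the same constant, result is that constant; if they differ, result is NAC (not-a-constant).
Path A: 45, Path B: -11 -> differ
Result: not-a-constant -> NAC

NAC


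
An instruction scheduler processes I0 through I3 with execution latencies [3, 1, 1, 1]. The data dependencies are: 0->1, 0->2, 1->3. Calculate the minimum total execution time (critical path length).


Compute longest path through dependency graph: dist(Ik) = max over predecessors of dist + latency(Ik).
dist(I0) = latency 3 = 3
dist(I1) = dist(I0) + 1 = 3 + 1 = 4
dist(I2) = dist(I0) + 1 = 3 + 1 = 4
dist(I3) = dist(I1) + 1 = 4 + 1 = 5
Critical path = max dist = 5

5


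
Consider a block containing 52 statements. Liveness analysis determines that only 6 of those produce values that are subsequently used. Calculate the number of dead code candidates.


Dead code = total statements - live definitions
= 52 - 6 = 46

46


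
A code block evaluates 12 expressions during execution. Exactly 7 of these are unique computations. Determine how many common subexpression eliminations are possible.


CSE count = total expressions - unique expressions
= 12 - 7 = 5

5


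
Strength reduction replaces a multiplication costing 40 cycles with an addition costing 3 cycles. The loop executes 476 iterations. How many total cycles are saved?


Per-iteration saving = 40 - 3 = 37
Total saved = 476 * 37 = 17612

17612


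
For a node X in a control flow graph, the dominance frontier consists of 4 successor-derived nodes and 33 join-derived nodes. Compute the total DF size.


DF(X) = direct successor contributions + join point contributions
= 4 + 33 = 37

37


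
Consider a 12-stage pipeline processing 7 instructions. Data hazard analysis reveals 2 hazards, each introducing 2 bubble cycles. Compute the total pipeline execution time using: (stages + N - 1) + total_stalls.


Base cycles = 12 + 7 - 1 = 18
Total stalls = 2 * 2 = 4
Total = 18 + 4 = 22

22


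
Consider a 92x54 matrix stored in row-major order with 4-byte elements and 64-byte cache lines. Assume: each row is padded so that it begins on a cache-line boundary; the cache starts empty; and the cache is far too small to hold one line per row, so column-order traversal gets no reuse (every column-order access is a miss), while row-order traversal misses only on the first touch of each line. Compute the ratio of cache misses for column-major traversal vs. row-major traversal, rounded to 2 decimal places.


Each row occupies 54 * 4 = 216 bytes and starts on a line boundary, so it spans ceil(216 / 64) = 4 cache lines.
Row-major traversal misses (one per line touched): 92 * ceil(54 * 4 / 64) = 368
Column-major traversal misses (no reuse, every access misses): 92 * 54 = 4968
Ratio = 4968 / 368 = 13.5

13.5


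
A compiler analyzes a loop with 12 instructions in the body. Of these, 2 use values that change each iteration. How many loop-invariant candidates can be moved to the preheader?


Invariant candidates = total - loop-dependent
= 12 - 2 = 10

10


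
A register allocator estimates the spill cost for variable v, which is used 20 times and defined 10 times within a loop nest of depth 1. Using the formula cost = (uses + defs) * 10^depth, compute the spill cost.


uses + defs = 20 + 10 = 30
10^1 = 10
Spill cost = 30 * 10 = 300

300


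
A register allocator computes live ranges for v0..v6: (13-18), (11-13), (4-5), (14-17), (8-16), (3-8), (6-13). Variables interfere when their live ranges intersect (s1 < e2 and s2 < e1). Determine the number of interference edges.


Check all pairs for overlapping intervals.
Two intervals (s1,e1) and (s2,e2) overlap if s1 < e2 and s2 < e1.
v0 (13-18) vs v1..v6: overlaps v3, v4 -> 2
v1 (11-13) vs v2..v6: overlaps v4, v6 -> 2
v2 (4-5) vs v3..v6: overlaps v5 -> 1
v3 (14-17) vs v4..v6: overlaps v4 -> 1
v4 (8-16) vs v5..v6: overlaps v6 -> 1
v5 (3-8) vs v6: overlaps v6 -> 1
Total overlapping pairs = 2 + 2 + 1 + 1 + 1 + 1 = 8

8


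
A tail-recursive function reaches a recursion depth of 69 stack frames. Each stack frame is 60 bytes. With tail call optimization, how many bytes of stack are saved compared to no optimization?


Without TCO: 69 * 60 = 4140 bytes
With TCO: reuse 1 frame = 60 bytes
Savings = 4140 - 60 = 4080

4080


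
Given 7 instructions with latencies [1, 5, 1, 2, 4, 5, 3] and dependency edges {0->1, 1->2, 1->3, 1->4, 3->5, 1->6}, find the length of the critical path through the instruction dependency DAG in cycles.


Compute longest path through dependency graph: dist(Ik) = max over predecessors of dist + latency(Ik).
dist(I0) = latency 1 = 1
dist(I1) = dist(I0) + 5 = 1 + 5 = 6
dist(I2) = dist(I1) + 1 = 6 + 1 = 7
dist(I3) = dist(I1) + 2 = 6 + 2 = 8
dist(I4) = dist(I1) + 4 = 6 + 4 = 10
dist(I5) = dist(I3) + 5 = 8 + 5 = 13
dist(I6) = dist(I1) + 3 = 6 + 3 = 9
Critical path = max dist = 13

13


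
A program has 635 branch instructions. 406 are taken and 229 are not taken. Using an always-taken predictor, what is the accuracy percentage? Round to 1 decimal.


Predictor: always-taken
Correct predictions = 406
Accuracy = 406 / 635 * 100 = 63.9%

63.9


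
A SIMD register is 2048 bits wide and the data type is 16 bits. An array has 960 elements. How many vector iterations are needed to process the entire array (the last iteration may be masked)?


Width = 2048 / 16 = 128 elements per vector op
Iterations = ceil(960 / 128) = 8

8


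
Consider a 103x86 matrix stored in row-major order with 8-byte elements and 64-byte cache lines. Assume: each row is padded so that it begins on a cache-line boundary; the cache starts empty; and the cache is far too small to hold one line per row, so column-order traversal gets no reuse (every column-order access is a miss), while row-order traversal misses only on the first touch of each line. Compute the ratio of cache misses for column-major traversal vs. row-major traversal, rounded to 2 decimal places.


Each row occupies 86 * 8 = 688 bytes and starts on a line boundary, so it spans ceil(688 / 64) = 11 cache lines.
Row-major traversal misses (one per line touched): 103 * ceil(86 * 8 / 64) = 1133
Column-major traversal misses (no reuse, every access misses): 103 * 86 = 8858
Ratio = 8858 / 1133 = 7.82

7.82


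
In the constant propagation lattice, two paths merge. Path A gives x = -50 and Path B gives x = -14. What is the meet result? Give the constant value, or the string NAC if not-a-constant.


Meet operation: if both paths give the same constant, result is that constant; if they differ, result is NAC (not-a-constant).
Path A: -50, Path B: -14 -> differ
Result: not-a-constant -> NAC

NAC


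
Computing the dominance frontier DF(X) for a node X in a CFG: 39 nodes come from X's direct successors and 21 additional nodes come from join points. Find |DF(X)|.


DF(X) = direct successor contributions + join point contributions
= 39 + 21 = 60

60


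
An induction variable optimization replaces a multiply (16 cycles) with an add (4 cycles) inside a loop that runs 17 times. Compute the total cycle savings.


Per-iteration saving = 16 - 4 = 12
Total saved = 17 * 12 = 204

204


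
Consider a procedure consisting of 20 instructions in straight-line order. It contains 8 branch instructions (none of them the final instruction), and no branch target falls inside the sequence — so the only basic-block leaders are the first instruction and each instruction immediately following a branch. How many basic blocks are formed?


With no in-sequence branch targets, the leaders are the first instruction plus the instruction after each branch.
Number of basic blocks = branches + 1
= 8 + 1 = 9

9


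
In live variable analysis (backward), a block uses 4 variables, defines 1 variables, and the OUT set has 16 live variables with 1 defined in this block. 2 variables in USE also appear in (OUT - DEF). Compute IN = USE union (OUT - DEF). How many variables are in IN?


OUT - DEF: 16 - 1 = 15
|IN| = |USE| + |OUT - DEF| - |USE ∩ (OUT - DEF)| = 4 + 15 - 2 = 17

17


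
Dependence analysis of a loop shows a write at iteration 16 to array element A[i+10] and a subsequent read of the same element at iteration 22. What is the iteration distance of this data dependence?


Distance = read iteration - write iteration
= 22 - 16 = 6

6


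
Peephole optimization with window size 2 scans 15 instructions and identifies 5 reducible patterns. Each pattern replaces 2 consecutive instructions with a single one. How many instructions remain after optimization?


Each match removes 1 instructions.
Total removed = 5 * 1 = 5
Remaining = 15 - 5 = 10

10


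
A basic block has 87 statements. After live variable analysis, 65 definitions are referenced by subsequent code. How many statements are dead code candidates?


Dead code = total statements - live definitions
= 87 - 65 = 22

22


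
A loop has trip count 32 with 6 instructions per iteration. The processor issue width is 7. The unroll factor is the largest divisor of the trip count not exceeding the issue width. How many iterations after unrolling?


Largest divisor of 32 <= 7 is 4
New iterations = 32 / 4 = 8

8


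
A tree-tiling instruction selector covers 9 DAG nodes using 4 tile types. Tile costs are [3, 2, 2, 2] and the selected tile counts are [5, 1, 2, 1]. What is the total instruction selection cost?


Total cost = sum(count_i * cost_i)
= 5*3 + 1*2 + 2*2 + 1*2
= 23

23


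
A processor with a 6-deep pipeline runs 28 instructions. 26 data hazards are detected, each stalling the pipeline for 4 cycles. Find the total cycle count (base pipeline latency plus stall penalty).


Base cycles = 6 + 28 - 1 = 33
Total stalls = 26 * 4 = 104
Total = 33 + 104 = 137

137


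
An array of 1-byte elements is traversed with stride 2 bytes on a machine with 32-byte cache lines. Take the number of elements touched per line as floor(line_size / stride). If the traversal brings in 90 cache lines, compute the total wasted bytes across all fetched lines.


Elements per line = floor(32 / 2) = 16
Bytes used per line = 16 * 1 = 16
Wasted per line = 32 - 16 = 16
Total wasted = 16 * 90 = 1440

1440


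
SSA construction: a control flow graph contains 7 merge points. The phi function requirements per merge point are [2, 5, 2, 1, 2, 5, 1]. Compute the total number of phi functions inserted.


Total phi functions = sum of phi functions at each join node
= 2 + 5 + 2 + 1 + 2 + 5 + 1 = 18

18


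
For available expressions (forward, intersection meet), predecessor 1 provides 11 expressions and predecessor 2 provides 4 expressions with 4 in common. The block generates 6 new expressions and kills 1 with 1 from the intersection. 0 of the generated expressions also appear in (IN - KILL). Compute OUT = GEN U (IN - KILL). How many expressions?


IN = intersection of predecessors = 4
IN - KILL = 4 - 1 = 3
|OUT| = |GEN| + |IN - KILL| - |GEN ∩ (IN - KILL)| = 6 + 3 - 0 = 9

9


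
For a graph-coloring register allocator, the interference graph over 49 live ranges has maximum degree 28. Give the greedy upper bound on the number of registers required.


Greedy coloring never needs more than (max_degree + 1) colors: when coloring a vertex, at most max_degree neighbors are already colored.
Upper bound = 28 + 1 = 29

29


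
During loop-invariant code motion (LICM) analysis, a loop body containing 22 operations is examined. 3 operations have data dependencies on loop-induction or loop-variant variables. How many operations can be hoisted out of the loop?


Invariant candidates = total - loop-dependent
= 22 - 3 = 19

19


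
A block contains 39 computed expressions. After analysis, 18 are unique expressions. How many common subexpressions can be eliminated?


CSE count = total expressions - unique expressions
= 39 - 18 = 21

21


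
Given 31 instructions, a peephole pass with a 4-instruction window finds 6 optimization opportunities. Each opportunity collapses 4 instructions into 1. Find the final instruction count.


Each match removes 3 instructions.
Total removed = 6 * 3 = 18
Remaining = 31 - 18 = 13

13


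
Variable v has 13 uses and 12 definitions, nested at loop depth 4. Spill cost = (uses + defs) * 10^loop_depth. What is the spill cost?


uses + defs = 13 + 12 = 25
10^4 = 10000
Spill cost = 25 * 10000 = 250000

250000


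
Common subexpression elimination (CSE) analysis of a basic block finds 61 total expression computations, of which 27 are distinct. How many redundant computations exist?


CSE count = total expressions - unique expressions
= 61 - 27 = 34

34


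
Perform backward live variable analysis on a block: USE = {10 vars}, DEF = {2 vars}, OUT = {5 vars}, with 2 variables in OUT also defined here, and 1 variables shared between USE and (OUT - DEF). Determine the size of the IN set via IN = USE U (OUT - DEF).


OUT - DEF: 5 - 2 = 3
|IN| = |USE| + |OUT - DEF| - |USE ∩ (OUT - DEF)| = 10 + 3 - 1 = 12

12


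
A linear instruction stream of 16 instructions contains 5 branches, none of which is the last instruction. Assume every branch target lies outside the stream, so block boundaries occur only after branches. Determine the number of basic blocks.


With no in-sequence branch targets, the leaders are the first instruction plus the instruction after each branch.
Number of basic blocks = branches + 1
= 5 + 1 = 6

6


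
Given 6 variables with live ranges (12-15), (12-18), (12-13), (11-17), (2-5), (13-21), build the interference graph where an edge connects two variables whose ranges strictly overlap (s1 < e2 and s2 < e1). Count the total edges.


Check all pairs for overlapping intervals.
Two intervals (s1,e1) and (s2,e2) overlap if s1 < e2 and s2 < e1.
v0 (12-15) vs v1..v5: overlaps v1, v2, v3, v5 -> 4
v1 (12-18) vs v2..v5: overlaps v2, v3, v5 -> 3
v2 (12-13) vs v3..v5: overlaps v3 -> 1
v3 (11-17) vs v4..v5: overlaps v5 -> 1
v4 (2-5) vs v5: overlaps none -> 0
Total overlapping pairs = 4 + 3 + 1 + 1 + 0 = 9

9


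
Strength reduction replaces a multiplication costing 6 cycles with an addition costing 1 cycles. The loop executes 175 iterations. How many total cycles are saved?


Per-iteration saving = 6 - 1 = 5
Total saved = 175 * 5 = 875

875


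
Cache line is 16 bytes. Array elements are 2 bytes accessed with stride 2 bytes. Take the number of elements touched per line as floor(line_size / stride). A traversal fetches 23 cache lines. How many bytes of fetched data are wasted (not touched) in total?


Elements per line = floor(16 / 2) = 8
Bytes used per line = 8 * 2 = 16
Wasted per line = 16 - 16 = 0
Total wasted = 0 * 23 = 0

0


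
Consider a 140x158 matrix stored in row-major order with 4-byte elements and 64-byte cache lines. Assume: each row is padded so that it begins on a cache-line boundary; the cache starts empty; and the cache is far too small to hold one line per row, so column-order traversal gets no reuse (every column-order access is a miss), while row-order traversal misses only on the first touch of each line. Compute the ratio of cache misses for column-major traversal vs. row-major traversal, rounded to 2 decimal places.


Each row occupies 158 * 4 = 632 bytes and starts on a line boundary, so it spans ceil(632 / 64) = 10 cache lines.
Row-major traversal misses (one per line touched): 140 * ceil(158 * 4 / 64) = 1400
Column-major traversal misses (no reuse, every access misses): 140 * 158 = 22120
Ratio = 22120 / 1400 = 15.8

15.8


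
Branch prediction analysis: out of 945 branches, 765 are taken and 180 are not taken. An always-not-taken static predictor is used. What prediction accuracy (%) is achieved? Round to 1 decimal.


Predictor: always-not-taken
Correct predictions = 180
Accuracy = 180 / 945 * 100 = 19.0%

19.0


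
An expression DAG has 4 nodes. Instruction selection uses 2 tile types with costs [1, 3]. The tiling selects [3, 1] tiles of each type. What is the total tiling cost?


Total cost = sum(count_i * cost_i)
= 3*1 + 1*3
= 6

6


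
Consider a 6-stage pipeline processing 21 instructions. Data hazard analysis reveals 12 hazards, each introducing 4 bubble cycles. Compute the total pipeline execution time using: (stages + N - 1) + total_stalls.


Base cycles = 6 + 21 - 1 = 26
Total stalls = 12 * 4 = 48
Total = 26 + 48 = 74

74


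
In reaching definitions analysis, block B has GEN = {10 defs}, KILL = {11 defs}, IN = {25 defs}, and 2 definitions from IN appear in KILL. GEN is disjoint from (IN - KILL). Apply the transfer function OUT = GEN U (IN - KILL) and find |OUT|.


IN - KILL: 25 - 2 = 23 surviving definitions
OUT = GEN + surviving = 10 + 23 = 33

33


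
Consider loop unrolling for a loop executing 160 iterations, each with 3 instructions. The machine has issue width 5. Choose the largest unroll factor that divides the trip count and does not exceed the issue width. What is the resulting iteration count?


Largest divisor of 160 <= 5 is 5
New iterations = 160 / 5 = 32

32


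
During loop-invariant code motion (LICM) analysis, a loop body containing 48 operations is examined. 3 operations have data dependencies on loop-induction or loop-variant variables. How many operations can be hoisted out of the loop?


Invariant candidates = total - loop-dependent
= 48 - 3 = 45

45


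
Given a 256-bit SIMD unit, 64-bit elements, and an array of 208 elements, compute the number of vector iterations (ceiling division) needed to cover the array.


Width = 256 / 64 = 4 elements per vector op
Iterations = ceil(208 / 4) = 52

52


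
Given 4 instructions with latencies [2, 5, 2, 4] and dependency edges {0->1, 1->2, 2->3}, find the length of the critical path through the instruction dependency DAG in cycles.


Compute longest path through dependency graph: dist(Ik) = max over predecessors of dist + latency(Ik).
dist(I0) = latency 2 = 2
dist(I1) = dist(I0) + 5 = 2 + 5 = 7
dist(I2) = dist(I1) + 2 = 7 + 2 = 9
dist(I3) = dist(I2) + 4 = 9 + 4 = 13
Critical path = max dist = 13

13


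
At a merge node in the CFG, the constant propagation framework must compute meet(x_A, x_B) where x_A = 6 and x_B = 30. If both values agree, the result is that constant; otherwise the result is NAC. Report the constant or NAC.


Meet operation: if both paths give the same constant, result is that constant; if they differ, result is NAC (not-a-constant).
Path A: 6, Path B: 30 -> differ
Result: not-a-constant -> NAC

NAC


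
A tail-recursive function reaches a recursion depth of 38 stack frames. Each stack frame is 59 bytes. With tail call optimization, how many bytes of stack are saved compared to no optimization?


Without TCO: 38 * 59 = 2242 bytes
With TCO: reuse 1 frame = 59 bytes
Savings = 2242 - 59 = 2183

2183


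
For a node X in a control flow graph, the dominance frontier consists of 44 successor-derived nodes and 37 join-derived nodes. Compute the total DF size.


DF(X) = direct successor contributions + join point contributions
= 44 + 37 = 81

81


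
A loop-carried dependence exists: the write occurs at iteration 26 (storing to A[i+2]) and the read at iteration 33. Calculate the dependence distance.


Distance = read iteration - write iteration
= 33 - 26 = 7

7


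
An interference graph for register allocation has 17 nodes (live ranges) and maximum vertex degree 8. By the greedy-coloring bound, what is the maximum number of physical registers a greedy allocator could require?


Greedy coloring never needs more than (max_degree + 1) colors: when coloring a vertex, at most max_degree neighbors are already colored.
Upper bound = 8 + 1 = 9

9


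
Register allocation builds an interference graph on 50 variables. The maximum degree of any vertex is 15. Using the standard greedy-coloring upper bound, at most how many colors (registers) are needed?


Greedy coloring never needs more than (max_degree + 1) colors: when coloring a vertex, at most max_degree neighbors are already colored.
Upper bound = 15 + 1 = 16

16


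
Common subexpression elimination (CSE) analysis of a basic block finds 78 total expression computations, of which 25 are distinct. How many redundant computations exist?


CSE count = total expressions - unique expressions
= 78 - 25 = 53

53


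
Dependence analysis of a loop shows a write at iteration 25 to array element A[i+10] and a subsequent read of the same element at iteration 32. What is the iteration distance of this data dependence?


Distance = read iteration - write iteration
= 32 - 25 = 7

7


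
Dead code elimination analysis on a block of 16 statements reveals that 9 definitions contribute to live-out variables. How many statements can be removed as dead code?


Dead code = total statements - live definitions
= 16 - 9 = 7

7


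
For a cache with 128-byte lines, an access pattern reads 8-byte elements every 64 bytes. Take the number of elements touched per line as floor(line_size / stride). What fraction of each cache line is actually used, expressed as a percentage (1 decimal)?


Elements per cache line = floor(128 / 64) = 2
Bytes used = 2 * 8 = 16
Utilization = 16 / 128 * 100 = 12.5%

12.5


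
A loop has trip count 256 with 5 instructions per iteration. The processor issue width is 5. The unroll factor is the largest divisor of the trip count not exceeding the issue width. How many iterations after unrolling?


Largest divisor of 256 <= 5 is 4
New iterations = 256 / 4 = 64

64


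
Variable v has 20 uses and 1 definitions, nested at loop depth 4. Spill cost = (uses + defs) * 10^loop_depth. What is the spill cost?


uses + defs = 20 + 1 = 21
10^4 = 10000
Spill cost = 21 * 10000 = 210000

210000


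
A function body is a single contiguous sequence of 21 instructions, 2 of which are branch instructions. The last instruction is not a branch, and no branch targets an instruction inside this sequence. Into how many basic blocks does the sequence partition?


With no in-sequence branch targets, the leaders are the first instruction plus the instruction after each branch.
Number of basic blocks = branches + 1
= 2 + 1 = 3

3


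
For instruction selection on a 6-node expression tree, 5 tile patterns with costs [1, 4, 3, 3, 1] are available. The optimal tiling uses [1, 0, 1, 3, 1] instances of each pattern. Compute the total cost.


Total cost = sum(count_i * cost_i)
= 1*1 + 0*4 + 1*3 + 3*3 + 1*1
= 14

14


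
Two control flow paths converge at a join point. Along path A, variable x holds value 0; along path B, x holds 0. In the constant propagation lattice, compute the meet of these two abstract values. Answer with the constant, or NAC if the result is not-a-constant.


Meet operation: if both paths give the same constant, result is that constant; if they differ, result is NAC (not-a-constant).
Path A: 0, Path B: 0 -> equal
Result: constant -> 0

0


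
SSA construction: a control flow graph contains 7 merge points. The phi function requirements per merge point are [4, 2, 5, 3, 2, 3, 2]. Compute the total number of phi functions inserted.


Total phi functions = sum of phi functions at each join node
= 4 + 2 + 5 + 3 + 2 + 3 + 2 = 21

21


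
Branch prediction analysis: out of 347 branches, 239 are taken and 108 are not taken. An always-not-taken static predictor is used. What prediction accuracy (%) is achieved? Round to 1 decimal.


Predictor: always-not-taken
Correct predictions = 108
Accuracy = 108 / 347 * 100 = 31.1%

31.1


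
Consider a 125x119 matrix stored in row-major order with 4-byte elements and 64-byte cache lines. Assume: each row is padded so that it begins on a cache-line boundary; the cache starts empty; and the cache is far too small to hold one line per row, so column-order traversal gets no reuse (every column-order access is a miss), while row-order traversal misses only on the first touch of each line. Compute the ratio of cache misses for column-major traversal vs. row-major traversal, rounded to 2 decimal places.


Each row occupies 119 * 4 = 476 bytes and starts on a line boundary, so it spans ceil(476 / 64) = 8 cache lines.
Row-major traversal misses (one per line touched): 125 * ceil(119 * 4 / 64) = 1000
Column-major traversal misses (no reuse, every access misses): 125 * 119 = 14875
Ratio = 14875 / 1000 = 14.88

14.88


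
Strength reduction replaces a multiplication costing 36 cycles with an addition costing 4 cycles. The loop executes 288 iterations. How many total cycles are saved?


Per-iteration saving = 36 - 4 = 32
Total saved = 288 * 32 = 9216

9216


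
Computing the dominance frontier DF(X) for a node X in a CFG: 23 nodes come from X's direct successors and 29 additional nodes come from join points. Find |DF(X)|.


DF(X) = direct successor contributions + join point contributions
= 23 + 29 = 52

52


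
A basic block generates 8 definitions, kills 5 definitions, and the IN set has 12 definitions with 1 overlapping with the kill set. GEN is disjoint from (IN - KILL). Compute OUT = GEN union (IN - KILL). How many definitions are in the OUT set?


IN - KILL: 12 - 1 = 11 surviving definitions
OUT = GEN + surviving = 8 + 11 = 19

19


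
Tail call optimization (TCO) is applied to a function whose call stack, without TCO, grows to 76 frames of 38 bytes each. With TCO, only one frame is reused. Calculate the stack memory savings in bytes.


Without TCO: 76 * 38 = 2888 bytes
With TCO: reuse 1 frame = 38 bytes
Savings = 2888 - 38 = 2850

2850


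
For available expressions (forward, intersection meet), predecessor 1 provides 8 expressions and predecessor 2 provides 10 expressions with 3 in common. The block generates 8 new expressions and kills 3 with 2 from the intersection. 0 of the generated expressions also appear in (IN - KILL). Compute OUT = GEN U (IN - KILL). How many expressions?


IN = intersection of predecessors = 3
IN - KILL = 3 - 2 = 1
|OUT| = |GEN| + |IN - KILL| - |GEN ∩ (IN - KILL)| = 8 + 1 - 0 = 9

9


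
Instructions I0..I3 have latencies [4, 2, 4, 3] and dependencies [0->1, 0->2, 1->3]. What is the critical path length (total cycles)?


Compute longest path through dependency graph: dist(Ik) = max over predecessors of dist + latency(Ik).
dist(I0) = latency 4 = 4
dist(I1) = dist(I0) + 2 = 4 + 2 = 6
dist(I2) = dist(I0) + 4 = 4 + 4 = 8
dist(I3) = dist(I1) + 3 = 6 + 3 = 9
Critical path = max dist = 9

9


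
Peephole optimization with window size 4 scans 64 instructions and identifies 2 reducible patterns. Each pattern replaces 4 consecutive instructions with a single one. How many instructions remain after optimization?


Each match removes 3 instructions.
Total removed = 2 * 3 = 6
Remaining = 64 - 6 = 58

58


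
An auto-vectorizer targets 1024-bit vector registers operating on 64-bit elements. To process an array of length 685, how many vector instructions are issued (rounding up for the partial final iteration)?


Width = 1024 / 64 = 16 elements per vector op
Iterations = ceil(685 / 16) = 43

43


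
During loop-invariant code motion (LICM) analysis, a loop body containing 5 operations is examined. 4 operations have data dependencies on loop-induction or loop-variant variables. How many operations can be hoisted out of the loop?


Invariant candidates = total - loop-dependent
= 5 - 4 = 1

1


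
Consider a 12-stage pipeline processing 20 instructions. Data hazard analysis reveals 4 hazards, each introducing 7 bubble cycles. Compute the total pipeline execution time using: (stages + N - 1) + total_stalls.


Base cycles = 12 + 20 - 1 = 31
Total stalls = 4 * 7 = 28
Total = 31 + 28 = 59

59


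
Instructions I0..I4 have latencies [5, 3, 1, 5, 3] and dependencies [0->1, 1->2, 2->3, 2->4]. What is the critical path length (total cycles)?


Compute longest path through dependency graph: dist(Ik) = max over predecessors of dist + latency(Ik).
dist(I0) = latency 5 = 5
dist(I1) = dist(I0) + 3 = 5 + 3 = 8
dist(I2) = dist(I1) + 1 = 8 + 1 = 9
dist(I3) = dist(I2) + 5 = 9 + 5 = 14
dist(I4) = dist(I2) + 3 = 9 + 3 = 12
Critical path = max dist = 14

14


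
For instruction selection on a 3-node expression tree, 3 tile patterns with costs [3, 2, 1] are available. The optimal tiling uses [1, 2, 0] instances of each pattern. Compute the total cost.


Total cost = sum(count_i * cost_i)
= 1*3 + 2*2 + 0*1
= 7

7


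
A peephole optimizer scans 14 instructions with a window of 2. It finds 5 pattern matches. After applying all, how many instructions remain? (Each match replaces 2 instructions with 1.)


Each match removes 1 instructions.
Total removed = 5 * 1 = 5
Remaining = 14 - 5 = 9

9


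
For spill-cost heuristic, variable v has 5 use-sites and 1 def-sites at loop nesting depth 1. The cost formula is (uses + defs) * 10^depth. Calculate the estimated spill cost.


uses + defs = 5 + 1 = 6
10^1 = 10
Spill cost = 6 * 10 = 60

60


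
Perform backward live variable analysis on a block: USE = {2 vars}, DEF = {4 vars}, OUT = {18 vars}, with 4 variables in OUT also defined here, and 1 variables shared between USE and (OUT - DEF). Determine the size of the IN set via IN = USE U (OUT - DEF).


OUT - DEF: 18 - 4 = 14
|IN| = |USE| + |OUT - DEF| - |USE ∩ (OUT - DEF)| = 2 + 14 - 1 = 15

15


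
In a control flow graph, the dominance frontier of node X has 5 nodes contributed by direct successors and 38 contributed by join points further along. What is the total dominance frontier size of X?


DF(X) = direct successor contributions + join point contributions
= 5 + 38 = 43

43


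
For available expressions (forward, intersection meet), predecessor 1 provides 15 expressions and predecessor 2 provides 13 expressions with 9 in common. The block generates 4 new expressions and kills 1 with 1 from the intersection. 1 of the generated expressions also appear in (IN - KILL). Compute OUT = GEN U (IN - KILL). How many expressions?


IN = intersection of predecessors = 9
IN - KILL = 9 - 1 = 8
|OUT| = |GEN| + |IN - KILL| - |GEN ∩ (IN - KILL)| = 4 + 8 - 1 = 11

11


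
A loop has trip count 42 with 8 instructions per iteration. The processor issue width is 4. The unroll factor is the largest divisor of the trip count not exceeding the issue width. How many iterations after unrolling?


Largest divisor of 42 <= 4 is 3
New iterations = 42 / 3 = 14

14


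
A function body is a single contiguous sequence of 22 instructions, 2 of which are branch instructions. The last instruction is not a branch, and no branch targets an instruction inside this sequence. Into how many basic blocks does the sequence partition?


With no in-sequence branch targets, the leaders are the first instruction plus the instruction after each branch.
Number of basic blocks = branches + 1
= 2 + 1 = 3

3


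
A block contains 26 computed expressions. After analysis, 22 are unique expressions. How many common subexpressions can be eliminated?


CSE count = total expressions - unique expressions
= 26 - 22 = 4

4


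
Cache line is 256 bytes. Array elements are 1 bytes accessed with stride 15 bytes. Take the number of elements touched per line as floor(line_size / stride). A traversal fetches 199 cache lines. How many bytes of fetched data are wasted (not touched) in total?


Elements per line = floor(256 / 15) = 17
Bytes used per line = 17 * 1 = 17
Wasted per line = 256 - 17 = 239
Total wasted = 239 * 199 = 47561

47561


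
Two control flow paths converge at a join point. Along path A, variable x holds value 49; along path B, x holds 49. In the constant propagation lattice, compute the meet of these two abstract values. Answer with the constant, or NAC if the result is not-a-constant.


Meet operation: if both paths give the same constant, result is that constant; if they differ, result is NAC (not-a-constant).
Path A: 49, Path B: 49 -> equal
Result: constant -> 49

49


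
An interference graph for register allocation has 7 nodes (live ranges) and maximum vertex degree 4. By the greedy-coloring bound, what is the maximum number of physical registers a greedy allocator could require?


Greedy coloring never needs more than (max_degree + 1) colors: when coloring a vertex, at most max_degree neighbors are already colored.
Upper bound = 4 + 1 = 5

5


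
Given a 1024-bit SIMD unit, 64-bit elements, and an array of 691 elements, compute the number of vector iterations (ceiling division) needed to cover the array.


Width = 1024 / 64 = 16 elements per vector op
Iterations = ceil(691 / 16) = 44

44


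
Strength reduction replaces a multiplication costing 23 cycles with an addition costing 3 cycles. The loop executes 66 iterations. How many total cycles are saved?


Per-iteration saving = 23 - 3 = 20
Total saved = 66 * 20 = 1320

1320


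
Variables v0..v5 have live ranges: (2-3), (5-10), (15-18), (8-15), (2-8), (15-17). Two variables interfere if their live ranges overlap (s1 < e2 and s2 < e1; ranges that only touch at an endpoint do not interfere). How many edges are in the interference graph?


Check all pairs for overlapping intervals.
Two intervals (s1,e1) and (s2,e2) overlap if s1 < e2 and s2 < e1.
v0 (2-3) vs v1..v5: overlaps v4 -> 1
v1 (5-10) vs v2..v5: overlaps v3, v4 -> 2
v2 (15-18) vs v3..v5: overlaps v5 -> 1
v3 (8-15) vs v4..v5: overlaps none -> 0
v4 (2-8) vs v5: overlaps none -> 0
Total overlapping pairs = 1 + 2 + 1 + 0 + 0 = 4

4


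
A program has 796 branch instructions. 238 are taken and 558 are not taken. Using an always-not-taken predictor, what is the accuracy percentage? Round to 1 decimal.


Predictor: always-not-taken
Correct predictions = 558
Accuracy = 558 / 796 * 100 = 70.1%

70.1


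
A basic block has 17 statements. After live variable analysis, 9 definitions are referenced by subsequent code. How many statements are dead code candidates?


Dead code = total statements - live definitions
= 17 - 9 = 8

8


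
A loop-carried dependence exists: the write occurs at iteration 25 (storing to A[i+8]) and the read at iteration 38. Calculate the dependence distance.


Distance = read iteration - write iteration
= 38 - 25 = 13

13


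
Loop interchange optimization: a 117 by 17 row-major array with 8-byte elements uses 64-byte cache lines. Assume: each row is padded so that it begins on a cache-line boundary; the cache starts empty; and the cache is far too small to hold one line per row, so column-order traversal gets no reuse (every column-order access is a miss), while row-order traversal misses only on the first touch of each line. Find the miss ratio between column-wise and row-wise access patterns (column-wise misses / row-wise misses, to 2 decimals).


Each row occupies 17 * 8 = 136 bytes and starts on a line boundary, so it spans ceil(136 / 64) = 3 cache lines.
Row-major traversal misses (one per line touched): 117 * ceil(17 * 8 / 64) = 351
Column-major traversal misses (no reuse, every access misses): 117 * 17 = 1989
Ratio = 1989 / 351 = 5.67

5.67


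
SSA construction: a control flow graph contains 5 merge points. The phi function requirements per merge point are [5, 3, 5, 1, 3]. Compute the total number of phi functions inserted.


Total phi functions = sum of phi functions at each join node
= 5 + 3 + 5 + 1 + 3 = 17

17
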